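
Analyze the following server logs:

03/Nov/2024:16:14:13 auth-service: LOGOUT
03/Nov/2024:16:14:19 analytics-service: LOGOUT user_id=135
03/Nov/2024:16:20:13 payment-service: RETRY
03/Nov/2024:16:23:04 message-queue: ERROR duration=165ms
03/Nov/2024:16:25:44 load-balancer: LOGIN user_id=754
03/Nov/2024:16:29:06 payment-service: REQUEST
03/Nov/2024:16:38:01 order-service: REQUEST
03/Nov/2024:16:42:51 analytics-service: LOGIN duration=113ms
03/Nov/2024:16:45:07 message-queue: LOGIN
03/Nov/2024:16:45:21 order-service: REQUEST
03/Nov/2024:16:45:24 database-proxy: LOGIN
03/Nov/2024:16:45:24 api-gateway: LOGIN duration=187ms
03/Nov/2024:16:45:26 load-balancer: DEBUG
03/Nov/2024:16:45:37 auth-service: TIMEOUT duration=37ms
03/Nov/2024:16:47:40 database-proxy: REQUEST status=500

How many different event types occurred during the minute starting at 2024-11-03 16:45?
4

To count unique event types:

1. Filter events in the minute starting at 2024-11-03 16:45
2. Extract event types from matching entries
3. Count unique types: 4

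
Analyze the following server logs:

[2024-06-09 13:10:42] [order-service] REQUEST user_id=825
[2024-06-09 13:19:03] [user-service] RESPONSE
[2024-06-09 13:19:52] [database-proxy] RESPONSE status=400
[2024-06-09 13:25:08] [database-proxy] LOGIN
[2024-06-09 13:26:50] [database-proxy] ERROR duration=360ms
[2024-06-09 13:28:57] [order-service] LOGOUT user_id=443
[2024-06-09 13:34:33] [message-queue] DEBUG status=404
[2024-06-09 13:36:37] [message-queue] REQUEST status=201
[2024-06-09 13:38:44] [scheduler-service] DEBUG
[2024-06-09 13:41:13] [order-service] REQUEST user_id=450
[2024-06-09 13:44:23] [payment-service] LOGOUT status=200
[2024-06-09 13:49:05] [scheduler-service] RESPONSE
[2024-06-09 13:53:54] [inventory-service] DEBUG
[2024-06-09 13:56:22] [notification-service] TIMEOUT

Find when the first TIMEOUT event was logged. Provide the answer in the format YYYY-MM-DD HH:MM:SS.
2024-06-09 13:56:22

To find the first event:

1. Filter for all TIMEOUT events
2. Sort by timestamp
3. Select the first one
4. Timestamp: 2024-06-09 13:56:22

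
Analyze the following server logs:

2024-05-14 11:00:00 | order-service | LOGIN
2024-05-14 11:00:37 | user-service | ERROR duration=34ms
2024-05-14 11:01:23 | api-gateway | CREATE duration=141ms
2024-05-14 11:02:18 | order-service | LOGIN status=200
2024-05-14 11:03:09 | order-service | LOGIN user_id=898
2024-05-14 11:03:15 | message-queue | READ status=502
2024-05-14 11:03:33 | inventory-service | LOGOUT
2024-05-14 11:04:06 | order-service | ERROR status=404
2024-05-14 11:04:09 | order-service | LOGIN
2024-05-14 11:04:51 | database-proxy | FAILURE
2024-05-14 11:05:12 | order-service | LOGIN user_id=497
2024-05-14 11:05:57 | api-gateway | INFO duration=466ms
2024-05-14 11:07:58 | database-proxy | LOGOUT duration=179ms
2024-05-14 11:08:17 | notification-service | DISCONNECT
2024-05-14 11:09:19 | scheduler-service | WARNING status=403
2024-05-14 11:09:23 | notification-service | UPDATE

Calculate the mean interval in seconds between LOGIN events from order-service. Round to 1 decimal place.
78.0

To calculate average interval:

1. Find all LOGIN events for order-service in order
2. Calculate time gaps between consecutive events
3. Compute mean of gaps: 312 / 4 = 78.0 seconds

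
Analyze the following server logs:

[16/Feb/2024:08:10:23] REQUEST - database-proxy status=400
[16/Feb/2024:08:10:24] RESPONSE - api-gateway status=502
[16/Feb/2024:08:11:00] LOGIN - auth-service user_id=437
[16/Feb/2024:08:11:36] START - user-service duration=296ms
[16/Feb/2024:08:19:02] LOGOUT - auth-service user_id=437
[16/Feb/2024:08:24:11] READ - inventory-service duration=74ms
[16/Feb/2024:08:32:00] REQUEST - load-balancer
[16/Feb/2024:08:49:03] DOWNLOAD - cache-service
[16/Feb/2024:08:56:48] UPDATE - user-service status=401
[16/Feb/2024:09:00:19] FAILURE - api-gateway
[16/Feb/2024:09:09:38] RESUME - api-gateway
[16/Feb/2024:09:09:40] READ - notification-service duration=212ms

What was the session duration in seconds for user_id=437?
482

To calculate session duration:

1. Find LOGIN event for user_id=437: 16/Feb/2024:08:11:00
2. Find LOGOUT event for user_id=437: 16/Feb/2024:08:19:02
3. Session duration: 16/Feb/2024:08:19:02 - 16/Feb/2024:08:11:00 = 482 seconds (8 minutes)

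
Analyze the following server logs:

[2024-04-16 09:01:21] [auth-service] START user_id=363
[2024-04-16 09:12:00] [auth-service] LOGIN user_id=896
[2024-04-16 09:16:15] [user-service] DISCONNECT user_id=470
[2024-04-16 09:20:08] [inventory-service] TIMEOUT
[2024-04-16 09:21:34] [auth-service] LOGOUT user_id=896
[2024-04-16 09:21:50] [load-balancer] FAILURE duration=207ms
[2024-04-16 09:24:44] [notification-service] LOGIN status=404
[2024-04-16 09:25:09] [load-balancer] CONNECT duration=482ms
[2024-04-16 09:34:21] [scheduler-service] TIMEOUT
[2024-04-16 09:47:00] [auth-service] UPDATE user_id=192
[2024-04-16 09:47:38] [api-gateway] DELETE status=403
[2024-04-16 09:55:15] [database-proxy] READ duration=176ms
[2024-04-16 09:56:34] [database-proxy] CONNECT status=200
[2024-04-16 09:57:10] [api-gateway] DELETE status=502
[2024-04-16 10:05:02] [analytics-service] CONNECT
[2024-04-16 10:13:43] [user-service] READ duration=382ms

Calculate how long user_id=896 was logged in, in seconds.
574

To calculate session duration:

1. Find LOGIN event for user_id=896: 2024-04-16 09:12:00
2. Find LOGOUT event for user_id=896: 2024-04-16 09:21:34
3. Session duration: 2024-04-16 09:21:34 - 2024-04-16 09:12:00 = 574 seconds (9 minutes)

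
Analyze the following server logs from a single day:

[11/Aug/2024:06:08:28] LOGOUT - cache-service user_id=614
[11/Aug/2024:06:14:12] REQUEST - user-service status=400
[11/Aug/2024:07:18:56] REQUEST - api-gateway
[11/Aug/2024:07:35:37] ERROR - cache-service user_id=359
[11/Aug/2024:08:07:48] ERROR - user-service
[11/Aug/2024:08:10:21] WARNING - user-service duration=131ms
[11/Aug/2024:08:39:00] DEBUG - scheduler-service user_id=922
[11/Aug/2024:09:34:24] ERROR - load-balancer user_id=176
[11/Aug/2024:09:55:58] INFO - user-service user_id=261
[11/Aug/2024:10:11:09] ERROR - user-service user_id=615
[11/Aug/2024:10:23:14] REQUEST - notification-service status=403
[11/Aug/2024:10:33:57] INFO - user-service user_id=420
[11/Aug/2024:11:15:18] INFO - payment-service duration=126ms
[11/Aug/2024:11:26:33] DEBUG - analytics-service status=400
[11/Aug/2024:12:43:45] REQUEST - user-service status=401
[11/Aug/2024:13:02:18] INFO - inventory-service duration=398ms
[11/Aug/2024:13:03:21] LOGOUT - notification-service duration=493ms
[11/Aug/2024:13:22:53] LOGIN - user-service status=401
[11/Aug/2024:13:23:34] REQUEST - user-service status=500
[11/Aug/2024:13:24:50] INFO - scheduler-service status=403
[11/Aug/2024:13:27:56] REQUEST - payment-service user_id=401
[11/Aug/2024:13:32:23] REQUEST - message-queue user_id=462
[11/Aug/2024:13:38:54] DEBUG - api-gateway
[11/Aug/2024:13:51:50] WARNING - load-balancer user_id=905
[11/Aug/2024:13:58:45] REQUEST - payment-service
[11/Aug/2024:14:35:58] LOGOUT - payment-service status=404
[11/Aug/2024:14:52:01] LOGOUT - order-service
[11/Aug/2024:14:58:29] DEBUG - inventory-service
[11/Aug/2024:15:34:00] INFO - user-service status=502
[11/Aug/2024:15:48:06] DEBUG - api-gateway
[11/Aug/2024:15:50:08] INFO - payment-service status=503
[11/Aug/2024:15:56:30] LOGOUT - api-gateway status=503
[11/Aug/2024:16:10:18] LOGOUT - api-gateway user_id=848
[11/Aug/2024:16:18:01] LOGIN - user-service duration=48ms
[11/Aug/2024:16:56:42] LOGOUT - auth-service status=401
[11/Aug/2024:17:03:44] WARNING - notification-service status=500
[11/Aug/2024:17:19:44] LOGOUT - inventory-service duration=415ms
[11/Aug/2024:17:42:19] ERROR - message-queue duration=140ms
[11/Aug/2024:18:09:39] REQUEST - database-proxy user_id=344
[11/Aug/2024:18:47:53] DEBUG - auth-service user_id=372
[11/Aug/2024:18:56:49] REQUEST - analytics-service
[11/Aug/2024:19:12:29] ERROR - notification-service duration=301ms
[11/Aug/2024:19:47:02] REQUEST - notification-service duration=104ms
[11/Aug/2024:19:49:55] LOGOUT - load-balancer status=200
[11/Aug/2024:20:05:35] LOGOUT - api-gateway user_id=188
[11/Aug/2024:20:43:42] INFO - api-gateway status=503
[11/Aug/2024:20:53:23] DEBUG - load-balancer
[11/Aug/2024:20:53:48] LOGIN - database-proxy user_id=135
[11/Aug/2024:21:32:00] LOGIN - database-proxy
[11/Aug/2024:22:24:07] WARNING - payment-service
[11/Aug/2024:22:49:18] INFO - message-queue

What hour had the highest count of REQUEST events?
13

To find the peak hour:

1. Group all REQUEST events by hour
2. Count events in each hour
3. Find hour with maximum count
4. Peak hour: 13 (with 4 events)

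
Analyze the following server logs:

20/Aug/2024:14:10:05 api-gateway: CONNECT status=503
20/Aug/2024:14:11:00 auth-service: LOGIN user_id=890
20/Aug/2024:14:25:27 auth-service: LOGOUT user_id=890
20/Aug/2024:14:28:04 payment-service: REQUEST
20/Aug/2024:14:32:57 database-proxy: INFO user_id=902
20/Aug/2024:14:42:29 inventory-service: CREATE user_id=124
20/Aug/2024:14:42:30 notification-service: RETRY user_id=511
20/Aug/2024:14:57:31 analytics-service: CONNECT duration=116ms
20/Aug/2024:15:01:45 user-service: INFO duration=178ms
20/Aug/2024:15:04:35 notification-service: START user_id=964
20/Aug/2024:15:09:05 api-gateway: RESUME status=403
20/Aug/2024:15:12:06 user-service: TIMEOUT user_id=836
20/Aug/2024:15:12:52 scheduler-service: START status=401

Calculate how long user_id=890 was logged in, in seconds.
867

To calculate session duration:

1. Find LOGIN event for user_id=890: 20/Aug/2024:14:11:00
2. Find LOGOUT event for user_id=890: 20/Aug/2024:14:25:27
3. Session duration: 20/Aug/2024:14:25:27 - 20/Aug/2024:14:11:00 = 867 seconds (14 minutes)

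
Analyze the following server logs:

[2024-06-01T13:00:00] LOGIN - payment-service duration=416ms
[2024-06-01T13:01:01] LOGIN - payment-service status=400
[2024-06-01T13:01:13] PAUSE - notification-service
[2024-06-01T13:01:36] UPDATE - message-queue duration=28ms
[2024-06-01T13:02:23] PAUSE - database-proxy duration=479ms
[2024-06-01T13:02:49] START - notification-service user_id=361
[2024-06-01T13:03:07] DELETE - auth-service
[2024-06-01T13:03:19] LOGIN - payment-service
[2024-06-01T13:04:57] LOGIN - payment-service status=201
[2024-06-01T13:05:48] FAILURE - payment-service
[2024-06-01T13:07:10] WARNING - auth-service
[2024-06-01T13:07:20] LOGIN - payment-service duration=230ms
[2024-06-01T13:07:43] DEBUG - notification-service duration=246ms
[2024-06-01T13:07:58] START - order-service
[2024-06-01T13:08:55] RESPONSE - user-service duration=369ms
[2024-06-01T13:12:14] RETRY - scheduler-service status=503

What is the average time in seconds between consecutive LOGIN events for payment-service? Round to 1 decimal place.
110.0

To calculate average interval:

1. Find all LOGIN events for payment-service in order
2. Calculate time gaps between consecutive events
3. Compute mean of gaps: 440 / 4 = 110.0 seconds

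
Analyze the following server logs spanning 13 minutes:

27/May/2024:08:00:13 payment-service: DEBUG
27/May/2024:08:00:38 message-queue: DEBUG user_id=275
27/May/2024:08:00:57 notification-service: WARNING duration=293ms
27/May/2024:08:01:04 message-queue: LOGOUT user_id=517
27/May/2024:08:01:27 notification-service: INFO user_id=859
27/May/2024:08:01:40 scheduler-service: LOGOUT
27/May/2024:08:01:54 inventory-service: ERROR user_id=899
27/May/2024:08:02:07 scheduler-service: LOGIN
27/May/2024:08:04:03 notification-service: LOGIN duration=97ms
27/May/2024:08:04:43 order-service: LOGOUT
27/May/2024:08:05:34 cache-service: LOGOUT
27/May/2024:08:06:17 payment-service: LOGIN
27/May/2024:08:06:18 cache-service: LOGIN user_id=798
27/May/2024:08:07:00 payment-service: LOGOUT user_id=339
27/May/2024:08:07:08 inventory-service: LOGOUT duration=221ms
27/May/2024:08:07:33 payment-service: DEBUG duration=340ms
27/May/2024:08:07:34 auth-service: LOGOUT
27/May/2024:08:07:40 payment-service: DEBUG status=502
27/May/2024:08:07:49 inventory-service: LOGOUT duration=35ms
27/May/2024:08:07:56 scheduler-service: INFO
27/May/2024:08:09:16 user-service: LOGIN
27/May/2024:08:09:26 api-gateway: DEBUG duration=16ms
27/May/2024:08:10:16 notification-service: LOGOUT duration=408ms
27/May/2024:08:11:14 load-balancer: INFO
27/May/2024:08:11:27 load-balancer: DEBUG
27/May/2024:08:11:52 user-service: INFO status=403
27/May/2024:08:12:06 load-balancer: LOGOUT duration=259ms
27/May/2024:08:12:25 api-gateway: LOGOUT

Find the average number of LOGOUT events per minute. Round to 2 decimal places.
0.85

To calculate the rate:

1. Count total LOGOUT events: 11
2. Total time period: 13 minutes
3. Rate = 11 / 13 = 0.85 events per minute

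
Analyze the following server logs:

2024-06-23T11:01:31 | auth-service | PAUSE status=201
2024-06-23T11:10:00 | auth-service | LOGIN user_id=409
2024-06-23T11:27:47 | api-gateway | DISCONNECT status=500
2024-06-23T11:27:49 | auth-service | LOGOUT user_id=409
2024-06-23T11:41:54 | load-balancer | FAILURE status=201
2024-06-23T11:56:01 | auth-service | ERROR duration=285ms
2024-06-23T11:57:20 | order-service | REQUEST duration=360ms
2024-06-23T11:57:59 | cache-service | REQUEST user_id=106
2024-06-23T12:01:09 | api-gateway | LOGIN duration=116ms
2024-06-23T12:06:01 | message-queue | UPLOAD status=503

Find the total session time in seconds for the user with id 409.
1069

To calculate session duration:

1. Find LOGIN event for user_id=409: 2024-06-23T11:10:00
2. Find LOGOUT event for user_id=409: 2024-06-23T11:27:49
3. Session duration: 2024-06-23T11:27:49 - 2024-06-23T11:10:00 = 1069 seconds (17 minutes)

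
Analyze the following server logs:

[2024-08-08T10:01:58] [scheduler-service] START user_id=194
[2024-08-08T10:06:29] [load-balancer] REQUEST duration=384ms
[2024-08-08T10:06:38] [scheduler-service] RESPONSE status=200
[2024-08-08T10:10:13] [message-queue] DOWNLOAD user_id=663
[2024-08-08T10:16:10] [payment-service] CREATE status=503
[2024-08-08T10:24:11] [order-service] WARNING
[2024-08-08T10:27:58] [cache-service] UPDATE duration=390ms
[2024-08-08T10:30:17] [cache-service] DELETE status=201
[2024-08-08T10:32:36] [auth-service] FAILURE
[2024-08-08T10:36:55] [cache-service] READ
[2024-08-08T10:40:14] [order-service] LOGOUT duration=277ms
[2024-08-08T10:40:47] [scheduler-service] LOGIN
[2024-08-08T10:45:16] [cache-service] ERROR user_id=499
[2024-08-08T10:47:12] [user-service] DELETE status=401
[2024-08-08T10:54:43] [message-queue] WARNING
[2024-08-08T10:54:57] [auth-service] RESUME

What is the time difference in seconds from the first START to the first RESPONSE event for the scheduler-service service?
280

To find the time between events:

1. Locate the first START event for scheduler-service: 2024-08-08T10:01:58
2. Locate the first RESPONSE event for scheduler-service: 2024-08-08T10:06:38
3. Calculate the difference: 2024-08-08T10:06:38 - 2024-08-08T10:01:58 = 280 seconds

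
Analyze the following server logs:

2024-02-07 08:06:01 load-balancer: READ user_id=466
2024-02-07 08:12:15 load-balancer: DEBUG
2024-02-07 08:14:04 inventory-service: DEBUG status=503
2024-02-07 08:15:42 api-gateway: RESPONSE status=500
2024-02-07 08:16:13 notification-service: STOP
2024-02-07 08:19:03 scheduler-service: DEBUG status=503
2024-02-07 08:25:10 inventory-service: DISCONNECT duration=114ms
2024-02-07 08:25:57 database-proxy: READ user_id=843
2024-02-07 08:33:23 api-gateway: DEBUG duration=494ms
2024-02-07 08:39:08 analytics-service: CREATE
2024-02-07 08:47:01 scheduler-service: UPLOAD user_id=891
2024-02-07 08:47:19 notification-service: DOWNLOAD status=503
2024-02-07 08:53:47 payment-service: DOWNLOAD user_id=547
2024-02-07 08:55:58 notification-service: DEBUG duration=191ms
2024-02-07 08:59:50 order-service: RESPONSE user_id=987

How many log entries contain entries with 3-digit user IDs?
5

To find matching entries:

1. Pattern to match: entries with 3-digit user IDs
2. Scan each log entry for the pattern
3. Count matches: 5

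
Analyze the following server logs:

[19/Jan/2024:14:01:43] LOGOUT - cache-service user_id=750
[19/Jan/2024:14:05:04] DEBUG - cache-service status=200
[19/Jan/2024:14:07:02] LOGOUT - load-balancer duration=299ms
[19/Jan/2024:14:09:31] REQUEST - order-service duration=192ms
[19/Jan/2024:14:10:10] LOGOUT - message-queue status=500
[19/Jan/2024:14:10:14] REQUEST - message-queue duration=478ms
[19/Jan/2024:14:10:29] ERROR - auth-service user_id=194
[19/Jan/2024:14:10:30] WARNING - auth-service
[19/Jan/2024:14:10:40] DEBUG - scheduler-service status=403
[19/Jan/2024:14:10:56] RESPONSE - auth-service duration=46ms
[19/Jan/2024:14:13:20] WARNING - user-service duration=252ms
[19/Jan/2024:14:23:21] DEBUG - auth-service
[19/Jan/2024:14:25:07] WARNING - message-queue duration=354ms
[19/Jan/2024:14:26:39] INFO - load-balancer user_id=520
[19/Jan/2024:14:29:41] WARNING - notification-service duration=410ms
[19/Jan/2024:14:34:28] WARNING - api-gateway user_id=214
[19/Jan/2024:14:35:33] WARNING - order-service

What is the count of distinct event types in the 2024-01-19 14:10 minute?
6

To count unique event types:

1. Filter events in the minute starting at 2024-01-19 14:10
2. Extract event types from matching entries
3. Count unique types: 6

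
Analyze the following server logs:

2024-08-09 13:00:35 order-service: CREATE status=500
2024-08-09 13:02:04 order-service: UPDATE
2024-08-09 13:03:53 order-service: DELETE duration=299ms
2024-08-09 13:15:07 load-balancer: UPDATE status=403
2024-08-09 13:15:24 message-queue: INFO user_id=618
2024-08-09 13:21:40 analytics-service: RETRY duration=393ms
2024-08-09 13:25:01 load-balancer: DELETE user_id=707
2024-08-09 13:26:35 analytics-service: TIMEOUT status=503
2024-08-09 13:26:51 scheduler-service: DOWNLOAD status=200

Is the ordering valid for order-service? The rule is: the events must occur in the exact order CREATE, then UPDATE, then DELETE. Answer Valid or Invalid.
Valid

To validate ordering:

1. Required order: CREATE → UPDATE → DELETE
2. Rule: the events must occur in the exact order CREATE, then UPDATE, then DELETE
3. Check actual order of events for order-service
4. Result: Valid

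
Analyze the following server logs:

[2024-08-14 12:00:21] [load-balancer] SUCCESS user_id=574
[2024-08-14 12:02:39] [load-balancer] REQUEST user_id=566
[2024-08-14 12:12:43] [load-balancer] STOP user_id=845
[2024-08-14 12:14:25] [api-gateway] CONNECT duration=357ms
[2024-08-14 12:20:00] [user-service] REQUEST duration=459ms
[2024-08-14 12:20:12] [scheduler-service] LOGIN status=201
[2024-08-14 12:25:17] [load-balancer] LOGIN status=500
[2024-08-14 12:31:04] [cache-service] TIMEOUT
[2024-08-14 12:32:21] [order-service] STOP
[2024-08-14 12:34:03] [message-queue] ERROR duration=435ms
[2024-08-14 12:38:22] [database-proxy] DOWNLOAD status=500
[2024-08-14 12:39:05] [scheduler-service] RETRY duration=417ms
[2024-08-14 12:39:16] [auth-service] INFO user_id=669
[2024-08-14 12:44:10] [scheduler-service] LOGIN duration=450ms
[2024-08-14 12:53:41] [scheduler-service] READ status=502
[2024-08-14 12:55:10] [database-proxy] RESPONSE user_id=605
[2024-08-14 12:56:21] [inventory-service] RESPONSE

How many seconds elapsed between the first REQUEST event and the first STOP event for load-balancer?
604

To find the time between events:

1. Locate the first REQUEST event for load-balancer: 2024-08-14 12:02:39
2. Locate the first STOP event for load-balancer: 2024-08-14 12:12:43
3. Calculate the difference: 2024-08-14 12:12:43 - 2024-08-14 12:02:39 = 604 seconds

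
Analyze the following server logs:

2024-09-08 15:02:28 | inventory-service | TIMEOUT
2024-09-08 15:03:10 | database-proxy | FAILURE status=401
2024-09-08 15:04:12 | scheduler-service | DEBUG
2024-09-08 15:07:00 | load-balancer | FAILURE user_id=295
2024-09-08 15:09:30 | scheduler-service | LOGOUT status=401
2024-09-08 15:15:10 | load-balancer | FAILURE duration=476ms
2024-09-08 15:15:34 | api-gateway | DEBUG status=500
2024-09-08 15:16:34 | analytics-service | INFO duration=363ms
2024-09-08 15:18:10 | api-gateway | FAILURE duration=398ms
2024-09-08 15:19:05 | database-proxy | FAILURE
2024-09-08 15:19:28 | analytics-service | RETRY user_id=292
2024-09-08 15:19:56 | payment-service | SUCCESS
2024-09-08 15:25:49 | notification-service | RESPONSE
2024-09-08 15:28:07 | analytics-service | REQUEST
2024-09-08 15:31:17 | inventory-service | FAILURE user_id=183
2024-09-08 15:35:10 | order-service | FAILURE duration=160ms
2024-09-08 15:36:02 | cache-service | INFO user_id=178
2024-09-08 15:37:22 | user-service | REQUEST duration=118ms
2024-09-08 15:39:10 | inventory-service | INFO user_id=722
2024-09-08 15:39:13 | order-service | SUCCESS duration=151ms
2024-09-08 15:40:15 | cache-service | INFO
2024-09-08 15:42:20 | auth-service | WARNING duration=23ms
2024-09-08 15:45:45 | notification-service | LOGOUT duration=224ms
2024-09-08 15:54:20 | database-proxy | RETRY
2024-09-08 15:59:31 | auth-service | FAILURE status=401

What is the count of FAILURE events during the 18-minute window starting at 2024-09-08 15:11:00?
3

To count events in the time window:

1. Window boundaries: 2024-09-08 15:11:00 to 2024-09-08 15:29:00
2. Filter for FAILURE events within this window
3. Count matching events: 3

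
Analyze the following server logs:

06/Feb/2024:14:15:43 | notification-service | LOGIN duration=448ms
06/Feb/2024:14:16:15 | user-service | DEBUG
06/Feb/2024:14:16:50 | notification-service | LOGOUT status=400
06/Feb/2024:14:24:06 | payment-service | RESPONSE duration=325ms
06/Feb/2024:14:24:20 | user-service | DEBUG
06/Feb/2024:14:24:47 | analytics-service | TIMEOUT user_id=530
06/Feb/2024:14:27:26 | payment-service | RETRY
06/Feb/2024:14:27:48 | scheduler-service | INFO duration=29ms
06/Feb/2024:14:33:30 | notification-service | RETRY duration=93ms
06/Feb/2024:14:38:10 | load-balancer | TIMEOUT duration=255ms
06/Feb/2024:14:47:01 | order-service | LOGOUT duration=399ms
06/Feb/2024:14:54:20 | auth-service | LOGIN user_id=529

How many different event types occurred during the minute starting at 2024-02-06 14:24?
3

To count unique event types:

1. Filter events in the minute starting at 2024-02-06 14:24
2. Extract event types from matching entries
3. Count unique types: 3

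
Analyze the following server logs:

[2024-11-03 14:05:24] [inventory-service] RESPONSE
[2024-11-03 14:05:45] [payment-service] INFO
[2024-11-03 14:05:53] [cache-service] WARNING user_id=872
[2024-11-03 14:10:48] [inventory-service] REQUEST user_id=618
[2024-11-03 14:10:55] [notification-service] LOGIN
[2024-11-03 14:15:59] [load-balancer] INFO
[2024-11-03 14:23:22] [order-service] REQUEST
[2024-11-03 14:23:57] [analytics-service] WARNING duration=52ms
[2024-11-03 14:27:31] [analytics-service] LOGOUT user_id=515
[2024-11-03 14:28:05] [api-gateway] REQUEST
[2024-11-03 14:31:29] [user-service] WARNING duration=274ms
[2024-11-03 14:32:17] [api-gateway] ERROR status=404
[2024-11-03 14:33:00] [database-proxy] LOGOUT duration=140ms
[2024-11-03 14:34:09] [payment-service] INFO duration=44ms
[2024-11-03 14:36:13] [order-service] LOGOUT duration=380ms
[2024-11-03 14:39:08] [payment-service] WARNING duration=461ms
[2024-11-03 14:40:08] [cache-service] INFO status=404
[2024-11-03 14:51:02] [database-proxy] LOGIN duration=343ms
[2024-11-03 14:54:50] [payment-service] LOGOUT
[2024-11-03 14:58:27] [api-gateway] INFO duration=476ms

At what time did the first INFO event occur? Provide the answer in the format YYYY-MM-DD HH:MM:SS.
2024-11-03 14:05:45

To find the first event:

1. Filter for all INFO events
2. Sort by timestamp
3. Select the first one
4. Timestamp: 2024-11-03 14:05:45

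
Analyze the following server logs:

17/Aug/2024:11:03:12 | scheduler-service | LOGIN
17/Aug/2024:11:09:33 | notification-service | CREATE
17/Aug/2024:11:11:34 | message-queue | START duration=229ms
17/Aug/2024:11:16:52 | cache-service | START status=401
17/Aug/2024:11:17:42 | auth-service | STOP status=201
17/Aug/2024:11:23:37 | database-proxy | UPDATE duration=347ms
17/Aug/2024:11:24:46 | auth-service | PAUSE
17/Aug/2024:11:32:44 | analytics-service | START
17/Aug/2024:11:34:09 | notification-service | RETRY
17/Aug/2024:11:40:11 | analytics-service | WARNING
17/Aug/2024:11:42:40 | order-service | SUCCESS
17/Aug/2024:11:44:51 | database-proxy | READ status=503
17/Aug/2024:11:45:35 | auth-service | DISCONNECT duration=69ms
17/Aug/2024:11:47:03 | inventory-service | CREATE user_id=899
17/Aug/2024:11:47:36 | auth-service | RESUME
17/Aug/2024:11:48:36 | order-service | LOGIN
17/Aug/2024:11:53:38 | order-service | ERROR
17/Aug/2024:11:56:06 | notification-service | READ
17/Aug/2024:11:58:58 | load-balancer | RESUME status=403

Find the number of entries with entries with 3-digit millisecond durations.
2

To find matching entries:

1. Pattern to match: entries with 3-digit millisecond durations
2. Scan each log entry for the pattern
3. Count matches: 2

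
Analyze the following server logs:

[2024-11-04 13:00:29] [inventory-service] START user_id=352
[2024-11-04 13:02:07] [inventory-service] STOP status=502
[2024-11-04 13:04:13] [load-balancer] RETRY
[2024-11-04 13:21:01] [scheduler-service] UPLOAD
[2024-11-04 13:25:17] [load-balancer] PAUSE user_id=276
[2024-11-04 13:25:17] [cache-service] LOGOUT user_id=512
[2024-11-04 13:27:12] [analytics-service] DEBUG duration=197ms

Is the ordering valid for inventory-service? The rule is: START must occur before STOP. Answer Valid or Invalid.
Valid

To validate ordering:

1. Required order: START → STOP
2. Rule: START must occur before STOP
3. Check actual order of events for inventory-service
4. Result: Valid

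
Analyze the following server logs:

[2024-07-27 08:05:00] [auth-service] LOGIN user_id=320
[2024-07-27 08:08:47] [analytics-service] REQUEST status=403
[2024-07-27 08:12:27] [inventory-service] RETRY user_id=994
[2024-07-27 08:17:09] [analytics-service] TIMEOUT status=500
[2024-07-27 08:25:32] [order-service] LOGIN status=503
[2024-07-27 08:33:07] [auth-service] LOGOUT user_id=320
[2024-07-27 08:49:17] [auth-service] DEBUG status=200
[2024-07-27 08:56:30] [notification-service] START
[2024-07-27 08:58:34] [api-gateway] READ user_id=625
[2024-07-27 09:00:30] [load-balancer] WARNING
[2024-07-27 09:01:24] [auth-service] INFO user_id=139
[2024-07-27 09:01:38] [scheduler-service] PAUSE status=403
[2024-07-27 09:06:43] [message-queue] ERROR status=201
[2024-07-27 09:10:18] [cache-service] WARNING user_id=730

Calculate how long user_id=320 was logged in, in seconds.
1687

To calculate session duration:

1. Find LOGIN event for user_id=320: 2024-07-27 08:05:00
2. Find LOGOUT event for user_id=320: 2024-07-27 08:33:07
3. Session duration: 2024-07-27 08:33:07 - 2024-07-27 08:05:00 = 1687 seconds (28 minutes)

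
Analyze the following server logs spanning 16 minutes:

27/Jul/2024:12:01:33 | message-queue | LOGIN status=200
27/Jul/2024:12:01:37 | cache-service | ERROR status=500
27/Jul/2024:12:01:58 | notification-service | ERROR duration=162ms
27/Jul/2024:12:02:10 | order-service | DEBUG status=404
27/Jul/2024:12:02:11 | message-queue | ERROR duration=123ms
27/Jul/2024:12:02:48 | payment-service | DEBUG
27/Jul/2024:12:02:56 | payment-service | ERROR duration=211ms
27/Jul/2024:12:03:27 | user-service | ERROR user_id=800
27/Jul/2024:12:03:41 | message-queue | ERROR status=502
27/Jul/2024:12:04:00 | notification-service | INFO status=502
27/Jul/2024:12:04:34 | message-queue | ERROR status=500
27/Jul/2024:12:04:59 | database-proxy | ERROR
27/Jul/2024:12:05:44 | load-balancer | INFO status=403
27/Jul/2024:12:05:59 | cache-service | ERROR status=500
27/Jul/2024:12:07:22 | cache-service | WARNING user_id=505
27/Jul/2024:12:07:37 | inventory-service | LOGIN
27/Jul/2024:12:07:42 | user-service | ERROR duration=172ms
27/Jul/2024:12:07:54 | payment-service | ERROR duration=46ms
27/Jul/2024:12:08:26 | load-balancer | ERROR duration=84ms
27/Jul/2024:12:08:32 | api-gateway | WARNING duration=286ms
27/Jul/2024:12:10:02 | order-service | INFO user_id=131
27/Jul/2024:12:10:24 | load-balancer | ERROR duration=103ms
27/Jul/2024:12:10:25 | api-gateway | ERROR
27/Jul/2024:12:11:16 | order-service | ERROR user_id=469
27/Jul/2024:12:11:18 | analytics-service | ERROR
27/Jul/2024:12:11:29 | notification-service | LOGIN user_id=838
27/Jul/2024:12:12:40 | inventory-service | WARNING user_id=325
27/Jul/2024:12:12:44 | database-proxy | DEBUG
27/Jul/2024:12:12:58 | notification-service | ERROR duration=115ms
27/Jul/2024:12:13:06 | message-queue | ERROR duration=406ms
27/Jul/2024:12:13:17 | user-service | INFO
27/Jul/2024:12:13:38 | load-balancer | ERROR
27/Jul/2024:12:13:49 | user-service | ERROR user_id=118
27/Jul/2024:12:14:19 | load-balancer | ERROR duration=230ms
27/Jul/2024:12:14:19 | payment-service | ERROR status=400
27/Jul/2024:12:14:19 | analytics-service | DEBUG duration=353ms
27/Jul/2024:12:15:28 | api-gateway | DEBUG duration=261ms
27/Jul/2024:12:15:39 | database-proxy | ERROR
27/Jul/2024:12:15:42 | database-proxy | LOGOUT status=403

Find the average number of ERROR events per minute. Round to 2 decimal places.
1.44

To calculate the rate:

1. Count total ERROR events: 23
2. Total time period: 16 minutes
3. Rate = 23 / 16 = 1.44 events per minute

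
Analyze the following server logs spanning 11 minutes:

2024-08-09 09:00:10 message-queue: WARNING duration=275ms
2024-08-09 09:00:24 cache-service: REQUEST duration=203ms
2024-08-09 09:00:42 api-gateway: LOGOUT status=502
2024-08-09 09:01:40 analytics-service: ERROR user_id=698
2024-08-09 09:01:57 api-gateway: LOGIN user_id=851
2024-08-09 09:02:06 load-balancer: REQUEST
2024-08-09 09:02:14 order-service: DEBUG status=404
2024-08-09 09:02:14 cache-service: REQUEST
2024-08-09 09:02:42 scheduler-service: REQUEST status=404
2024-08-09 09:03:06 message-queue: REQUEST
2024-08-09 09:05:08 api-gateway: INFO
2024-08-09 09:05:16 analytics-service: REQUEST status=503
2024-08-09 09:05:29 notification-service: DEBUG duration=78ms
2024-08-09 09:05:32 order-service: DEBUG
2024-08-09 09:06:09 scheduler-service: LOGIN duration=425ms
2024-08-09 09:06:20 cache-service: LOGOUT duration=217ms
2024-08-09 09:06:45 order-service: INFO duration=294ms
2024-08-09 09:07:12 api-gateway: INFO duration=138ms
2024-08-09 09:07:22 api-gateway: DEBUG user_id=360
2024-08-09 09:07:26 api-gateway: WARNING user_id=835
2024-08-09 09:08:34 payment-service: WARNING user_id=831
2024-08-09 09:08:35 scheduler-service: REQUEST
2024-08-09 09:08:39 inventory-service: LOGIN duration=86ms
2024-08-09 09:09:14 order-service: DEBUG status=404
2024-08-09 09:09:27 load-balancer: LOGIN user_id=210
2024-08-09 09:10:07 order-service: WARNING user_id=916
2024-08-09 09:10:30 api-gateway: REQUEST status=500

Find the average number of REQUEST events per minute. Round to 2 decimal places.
0.73

To calculate the rate:

1. Count total REQUEST events: 8
2. Total time period: 11 minutes
3. Rate = 8 / 11 = 0.73 events per minute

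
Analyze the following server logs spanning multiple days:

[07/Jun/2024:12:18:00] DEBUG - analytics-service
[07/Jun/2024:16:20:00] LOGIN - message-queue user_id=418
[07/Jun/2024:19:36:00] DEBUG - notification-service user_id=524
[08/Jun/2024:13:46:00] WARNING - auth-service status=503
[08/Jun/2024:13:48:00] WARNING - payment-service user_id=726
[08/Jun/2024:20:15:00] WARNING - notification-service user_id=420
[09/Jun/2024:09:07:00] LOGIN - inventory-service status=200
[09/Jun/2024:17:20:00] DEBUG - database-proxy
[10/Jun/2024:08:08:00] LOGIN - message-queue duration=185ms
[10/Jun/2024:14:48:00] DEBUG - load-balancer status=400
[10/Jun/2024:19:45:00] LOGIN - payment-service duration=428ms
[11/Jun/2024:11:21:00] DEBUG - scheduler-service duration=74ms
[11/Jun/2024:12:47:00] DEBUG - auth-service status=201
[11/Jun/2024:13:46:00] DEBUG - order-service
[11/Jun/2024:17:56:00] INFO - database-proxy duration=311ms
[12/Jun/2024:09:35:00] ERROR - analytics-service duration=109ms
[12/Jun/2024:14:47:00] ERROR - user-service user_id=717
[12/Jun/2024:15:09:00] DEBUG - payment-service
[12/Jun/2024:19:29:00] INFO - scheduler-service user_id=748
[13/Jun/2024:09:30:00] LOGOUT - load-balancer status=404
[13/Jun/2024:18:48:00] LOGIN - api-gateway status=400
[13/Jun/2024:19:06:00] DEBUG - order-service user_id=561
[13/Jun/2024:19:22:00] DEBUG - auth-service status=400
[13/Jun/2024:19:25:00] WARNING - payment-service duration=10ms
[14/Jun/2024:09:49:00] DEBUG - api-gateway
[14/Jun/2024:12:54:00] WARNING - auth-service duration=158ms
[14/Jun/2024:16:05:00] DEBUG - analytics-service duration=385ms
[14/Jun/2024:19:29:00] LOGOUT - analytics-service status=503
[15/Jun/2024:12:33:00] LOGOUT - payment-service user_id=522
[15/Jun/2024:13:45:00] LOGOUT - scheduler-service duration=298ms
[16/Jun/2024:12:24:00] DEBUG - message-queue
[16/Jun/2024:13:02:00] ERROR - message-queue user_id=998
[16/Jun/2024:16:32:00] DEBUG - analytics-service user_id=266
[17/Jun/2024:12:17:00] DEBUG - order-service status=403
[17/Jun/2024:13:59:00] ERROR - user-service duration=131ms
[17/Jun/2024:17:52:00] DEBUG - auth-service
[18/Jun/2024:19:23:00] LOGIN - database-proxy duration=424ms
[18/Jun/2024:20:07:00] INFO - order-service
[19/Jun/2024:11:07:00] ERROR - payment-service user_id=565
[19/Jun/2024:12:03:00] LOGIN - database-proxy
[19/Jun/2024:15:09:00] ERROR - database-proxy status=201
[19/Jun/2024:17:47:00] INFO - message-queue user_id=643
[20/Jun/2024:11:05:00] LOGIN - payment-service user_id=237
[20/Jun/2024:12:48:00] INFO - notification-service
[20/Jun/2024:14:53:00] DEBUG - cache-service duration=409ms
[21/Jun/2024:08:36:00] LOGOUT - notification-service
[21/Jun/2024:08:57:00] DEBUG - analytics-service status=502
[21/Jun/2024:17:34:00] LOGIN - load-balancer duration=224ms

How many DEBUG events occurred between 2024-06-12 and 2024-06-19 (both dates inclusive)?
9

To filter by date range:

1. Date range: 2024-06-12 through 2024-06-19, both dates inclusive
2. Filter for DEBUG events whose date falls in this range
3. Count matching events: 9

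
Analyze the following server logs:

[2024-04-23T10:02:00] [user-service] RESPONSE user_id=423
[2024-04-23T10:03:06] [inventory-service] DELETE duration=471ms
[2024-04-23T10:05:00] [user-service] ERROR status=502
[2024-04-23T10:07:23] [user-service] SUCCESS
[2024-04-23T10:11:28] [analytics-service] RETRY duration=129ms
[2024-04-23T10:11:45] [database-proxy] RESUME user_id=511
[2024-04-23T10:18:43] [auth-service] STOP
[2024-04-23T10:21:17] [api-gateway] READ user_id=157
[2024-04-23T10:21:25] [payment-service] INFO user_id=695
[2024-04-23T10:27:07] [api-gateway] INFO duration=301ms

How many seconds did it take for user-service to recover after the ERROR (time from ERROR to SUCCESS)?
143

To calculate recovery time:

1. Find ERROR event for user-service: 2024-04-23T10:05:00
2. Find next SUCCESS event for user-service: 2024-04-23T10:07:23
3. Recovery time: 2024-04-23T10:07:23 - 2024-04-23T10:05:00 = 143 seconds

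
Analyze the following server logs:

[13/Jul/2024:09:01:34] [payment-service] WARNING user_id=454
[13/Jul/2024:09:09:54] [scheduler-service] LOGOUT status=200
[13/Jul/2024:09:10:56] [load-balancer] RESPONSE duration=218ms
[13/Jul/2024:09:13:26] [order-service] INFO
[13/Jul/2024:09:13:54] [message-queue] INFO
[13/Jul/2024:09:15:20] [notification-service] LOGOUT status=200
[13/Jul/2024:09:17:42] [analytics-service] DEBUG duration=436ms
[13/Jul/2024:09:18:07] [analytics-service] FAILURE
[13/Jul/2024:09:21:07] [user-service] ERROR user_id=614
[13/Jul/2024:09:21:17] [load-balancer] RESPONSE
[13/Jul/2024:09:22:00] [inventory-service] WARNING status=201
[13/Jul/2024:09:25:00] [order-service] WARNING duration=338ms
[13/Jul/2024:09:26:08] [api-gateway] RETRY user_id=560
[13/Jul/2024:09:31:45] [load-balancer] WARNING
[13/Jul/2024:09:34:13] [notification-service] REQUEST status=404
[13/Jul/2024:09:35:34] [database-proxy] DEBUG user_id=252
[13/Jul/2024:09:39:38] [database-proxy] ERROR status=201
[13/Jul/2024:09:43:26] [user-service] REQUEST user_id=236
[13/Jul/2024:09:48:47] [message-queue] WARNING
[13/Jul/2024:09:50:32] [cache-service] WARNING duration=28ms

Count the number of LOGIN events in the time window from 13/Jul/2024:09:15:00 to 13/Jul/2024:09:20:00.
0

To count events in the time window:

1. Window boundaries: 13/Jul/2024:09:15:00 to 13/Jul/2024:09:20:00
2. Filter for LOGIN events within this window
3. Count matching events: 0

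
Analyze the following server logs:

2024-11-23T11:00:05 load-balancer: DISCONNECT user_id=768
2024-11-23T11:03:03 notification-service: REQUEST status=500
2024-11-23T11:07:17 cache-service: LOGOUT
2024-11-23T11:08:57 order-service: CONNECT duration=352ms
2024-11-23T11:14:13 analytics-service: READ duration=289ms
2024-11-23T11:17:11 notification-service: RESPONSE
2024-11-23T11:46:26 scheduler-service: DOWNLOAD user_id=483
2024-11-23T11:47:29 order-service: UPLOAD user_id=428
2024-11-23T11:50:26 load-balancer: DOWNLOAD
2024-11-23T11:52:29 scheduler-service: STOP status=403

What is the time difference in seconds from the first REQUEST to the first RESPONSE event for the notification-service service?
848

To find the time between events:

1. Locate the first REQUEST event for notification-service: 2024-11-23T11:03:03
2. Locate the first RESPONSE event for notification-service: 2024-11-23T11:17:11
3. Calculate the difference: 2024-11-23T11:17:11 - 2024-11-23T11:03:03 = 848 seconds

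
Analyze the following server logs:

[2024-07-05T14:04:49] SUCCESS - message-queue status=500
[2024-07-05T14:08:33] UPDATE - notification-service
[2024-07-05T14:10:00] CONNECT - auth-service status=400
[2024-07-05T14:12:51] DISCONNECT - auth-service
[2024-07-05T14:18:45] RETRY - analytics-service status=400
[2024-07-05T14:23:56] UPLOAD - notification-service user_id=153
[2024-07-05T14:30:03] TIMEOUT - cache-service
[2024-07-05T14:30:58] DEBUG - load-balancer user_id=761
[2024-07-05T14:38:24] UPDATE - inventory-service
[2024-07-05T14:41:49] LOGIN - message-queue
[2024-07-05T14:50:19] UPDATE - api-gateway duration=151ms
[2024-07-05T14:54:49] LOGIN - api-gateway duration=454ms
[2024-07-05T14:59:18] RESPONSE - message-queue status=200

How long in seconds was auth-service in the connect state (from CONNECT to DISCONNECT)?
171

To calculate state duration:

1. Find CONNECT event for auth-service: 2024-07-05T14:10:00
2. Find DISCONNECT event for auth-service: 2024-07-05T14:12:51
3. Calculate duration: 2024-07-05T14:12:51 - 2024-07-05T14:10:00 = 171 seconds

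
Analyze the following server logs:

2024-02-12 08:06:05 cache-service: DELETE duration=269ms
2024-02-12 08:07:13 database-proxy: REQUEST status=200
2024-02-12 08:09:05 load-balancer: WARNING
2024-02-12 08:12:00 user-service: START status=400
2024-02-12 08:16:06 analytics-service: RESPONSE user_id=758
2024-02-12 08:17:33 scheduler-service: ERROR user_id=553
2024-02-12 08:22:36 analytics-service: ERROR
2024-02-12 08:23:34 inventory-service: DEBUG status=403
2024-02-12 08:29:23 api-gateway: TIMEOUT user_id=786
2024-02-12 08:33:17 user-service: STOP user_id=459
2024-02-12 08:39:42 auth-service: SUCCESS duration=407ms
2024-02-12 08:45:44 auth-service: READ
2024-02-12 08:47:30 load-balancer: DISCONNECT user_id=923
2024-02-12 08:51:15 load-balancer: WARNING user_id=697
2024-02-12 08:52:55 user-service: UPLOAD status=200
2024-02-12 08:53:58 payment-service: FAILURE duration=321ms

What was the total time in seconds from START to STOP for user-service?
1277

To calculate state duration:

1. Find START event for user-service: 2024-02-12 08:12:00
2. Find STOP event for user-service: 2024-02-12 08:33:17
3. Calculate duration: 2024-02-12 08:33:17 - 2024-02-12 08:12:00 = 1277 seconds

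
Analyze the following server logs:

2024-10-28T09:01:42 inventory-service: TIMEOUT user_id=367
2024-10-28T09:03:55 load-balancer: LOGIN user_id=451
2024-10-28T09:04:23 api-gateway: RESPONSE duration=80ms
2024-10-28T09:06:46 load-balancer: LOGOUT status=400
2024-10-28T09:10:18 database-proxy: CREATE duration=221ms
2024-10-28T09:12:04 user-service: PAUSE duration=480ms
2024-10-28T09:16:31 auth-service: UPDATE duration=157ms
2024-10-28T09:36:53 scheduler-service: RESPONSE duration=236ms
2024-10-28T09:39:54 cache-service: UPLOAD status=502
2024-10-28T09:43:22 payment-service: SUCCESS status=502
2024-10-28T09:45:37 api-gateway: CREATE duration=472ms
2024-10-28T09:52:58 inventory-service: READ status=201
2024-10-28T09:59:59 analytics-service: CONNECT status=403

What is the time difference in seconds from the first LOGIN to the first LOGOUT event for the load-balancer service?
171

To find the time between events:

1. Locate the first LOGIN event for load-balancer: 2024-10-28T09:03:55
2. Locate the first LOGOUT event for load-balancer: 2024-10-28T09:06:46
3. Calculate the difference: 2024-10-28T09:06:46 - 2024-10-28T09:03:55 = 171 seconds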